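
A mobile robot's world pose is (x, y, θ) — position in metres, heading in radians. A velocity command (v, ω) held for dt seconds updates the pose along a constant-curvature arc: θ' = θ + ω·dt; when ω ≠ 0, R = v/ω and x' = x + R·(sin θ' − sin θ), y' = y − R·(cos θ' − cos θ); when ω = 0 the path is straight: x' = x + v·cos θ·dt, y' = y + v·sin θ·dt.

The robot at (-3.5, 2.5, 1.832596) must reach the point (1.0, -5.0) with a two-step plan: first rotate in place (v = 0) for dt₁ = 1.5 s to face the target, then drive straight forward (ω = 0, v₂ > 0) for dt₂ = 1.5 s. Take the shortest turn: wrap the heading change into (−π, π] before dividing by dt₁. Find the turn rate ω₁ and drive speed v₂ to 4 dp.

ω₁ = -1.9086, v₂ = 5.8310

heading to target = atan2(-5−2.5, 1−-3.5) = -1.0304
Δθ = wrap(-1.0304 − 1.8326) = -2.8630; ω₁ = Δθ/dt₁ = -1.9086
distance = √((1−-3.5)² + (-5−2.5)²) = 8.7464; v₂ = distance/dt₂ = 5.8310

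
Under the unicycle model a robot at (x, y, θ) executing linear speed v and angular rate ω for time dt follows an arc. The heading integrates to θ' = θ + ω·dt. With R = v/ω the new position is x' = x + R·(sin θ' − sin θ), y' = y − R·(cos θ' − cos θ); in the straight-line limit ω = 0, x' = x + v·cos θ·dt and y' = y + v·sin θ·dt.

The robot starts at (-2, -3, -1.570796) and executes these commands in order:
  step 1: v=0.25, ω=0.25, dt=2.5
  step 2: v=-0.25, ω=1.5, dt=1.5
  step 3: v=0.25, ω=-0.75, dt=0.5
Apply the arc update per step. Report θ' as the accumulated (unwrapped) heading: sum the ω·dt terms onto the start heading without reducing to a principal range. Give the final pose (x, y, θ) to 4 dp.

step 1: θ'=-0.9458 (R=1.0000) → pose (-1.8110, -3.5851, -0.9458)
step 2: θ'=1.3042 (R=-0.1667) → pose (-2.1069, -3.6387, 1.3042)
step 3: θ'=0.9292 (R=-0.3333) → pose (-2.0524, -3.5270, 0.9292)

(-2.0524, -3.5270, 0.9292)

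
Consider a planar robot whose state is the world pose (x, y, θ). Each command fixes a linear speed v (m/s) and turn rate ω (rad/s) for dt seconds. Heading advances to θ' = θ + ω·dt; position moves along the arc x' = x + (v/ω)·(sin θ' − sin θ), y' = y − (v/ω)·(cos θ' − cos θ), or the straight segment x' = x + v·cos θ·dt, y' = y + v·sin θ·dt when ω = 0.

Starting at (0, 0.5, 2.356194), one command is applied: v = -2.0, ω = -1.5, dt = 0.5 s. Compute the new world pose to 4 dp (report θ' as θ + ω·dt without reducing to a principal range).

θ' = 2.3562 + -1.5·0.5 = 1.6062
R = v/ω = -2.0/-1.5 = 1.3333
x' = 0 + 1.3333·(sin 1.6062 − sin 2.3562) = 0.3897
y' = 0.5 − 1.3333·(cos 1.6062 − cos 2.3562) = -0.3956

(0.3897, -0.3956, 1.6062)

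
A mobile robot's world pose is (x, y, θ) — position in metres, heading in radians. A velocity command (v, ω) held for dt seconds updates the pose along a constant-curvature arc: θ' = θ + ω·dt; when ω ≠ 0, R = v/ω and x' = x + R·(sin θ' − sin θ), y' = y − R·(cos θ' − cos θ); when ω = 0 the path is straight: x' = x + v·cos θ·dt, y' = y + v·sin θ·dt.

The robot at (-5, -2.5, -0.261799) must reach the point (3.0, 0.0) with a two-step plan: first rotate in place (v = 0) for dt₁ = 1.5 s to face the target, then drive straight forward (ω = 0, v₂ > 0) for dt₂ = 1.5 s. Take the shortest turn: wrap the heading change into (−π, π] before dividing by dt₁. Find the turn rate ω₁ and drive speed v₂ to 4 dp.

ω₁ = 0.3765, v₂ = 5.5877

heading to target = atan2(0−-2.5, 3−-5) = 0.3029
Δθ = wrap(0.3029 − -0.2618) = 0.5647; ω₁ = Δθ/dt₁ = 0.3765
distance = √((3−-5)² + (0−-2.5)²) = 8.3815; v₂ = distance/dt₂ = 5.5877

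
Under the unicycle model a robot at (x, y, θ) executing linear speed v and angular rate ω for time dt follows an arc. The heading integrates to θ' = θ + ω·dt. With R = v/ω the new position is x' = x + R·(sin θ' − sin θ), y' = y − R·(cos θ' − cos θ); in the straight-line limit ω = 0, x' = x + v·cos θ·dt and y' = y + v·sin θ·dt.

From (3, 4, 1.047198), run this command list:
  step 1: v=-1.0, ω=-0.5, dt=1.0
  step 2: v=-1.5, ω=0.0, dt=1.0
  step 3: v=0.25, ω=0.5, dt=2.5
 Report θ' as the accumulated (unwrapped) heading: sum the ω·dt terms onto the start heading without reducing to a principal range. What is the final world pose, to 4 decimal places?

step 1: θ'=0.5472 (R=2.0000) → pose (2.3085, 3.2920, 0.5472)
step 2: θ'=0.5472 (straight) → pose (1.0276, 2.5116, 0.5472)
step 3: θ'=1.7972 (R=0.5000) → pose (1.2547, 3.0508, 1.7972)

(1.2547, 3.0508, 1.7972)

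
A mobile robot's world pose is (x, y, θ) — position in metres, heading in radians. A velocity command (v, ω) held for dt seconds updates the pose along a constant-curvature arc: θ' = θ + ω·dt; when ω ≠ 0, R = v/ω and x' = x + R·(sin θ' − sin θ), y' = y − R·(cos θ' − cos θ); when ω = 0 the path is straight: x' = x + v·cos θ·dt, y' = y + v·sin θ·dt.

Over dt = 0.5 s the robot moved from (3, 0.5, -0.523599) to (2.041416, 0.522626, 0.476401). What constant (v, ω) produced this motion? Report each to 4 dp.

v = -2.0000, ω = 2.0000

Δθ = 0.476401 − -0.523599 = 1.000000
ω = Δθ/dt = 1.000000/0.5 = 2.0000
R = Δx/(sin θ' − sin θ) = -1.0000
v = R·ω = -1.0000·2.0000 = -2.0000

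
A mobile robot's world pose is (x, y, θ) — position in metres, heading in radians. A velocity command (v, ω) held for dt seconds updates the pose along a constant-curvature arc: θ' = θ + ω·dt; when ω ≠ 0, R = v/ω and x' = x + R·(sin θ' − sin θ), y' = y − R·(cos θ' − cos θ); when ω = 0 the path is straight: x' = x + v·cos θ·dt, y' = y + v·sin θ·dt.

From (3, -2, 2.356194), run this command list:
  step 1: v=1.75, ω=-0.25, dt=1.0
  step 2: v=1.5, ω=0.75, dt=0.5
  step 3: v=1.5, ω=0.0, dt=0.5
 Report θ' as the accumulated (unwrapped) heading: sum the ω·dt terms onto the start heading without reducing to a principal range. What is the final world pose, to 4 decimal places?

(0.8437, 0.3977, 2.4812)

step 1: θ'=2.1062 (R=-7.0000) → pose (1.9293, -0.6215, 2.1062)
step 2: θ'=2.4812 (R=2.0000) → pose (1.4360, -0.0624, 2.4812)
step 3: θ'=2.4812 (straight) → pose (0.8437, 0.3977, 2.4812)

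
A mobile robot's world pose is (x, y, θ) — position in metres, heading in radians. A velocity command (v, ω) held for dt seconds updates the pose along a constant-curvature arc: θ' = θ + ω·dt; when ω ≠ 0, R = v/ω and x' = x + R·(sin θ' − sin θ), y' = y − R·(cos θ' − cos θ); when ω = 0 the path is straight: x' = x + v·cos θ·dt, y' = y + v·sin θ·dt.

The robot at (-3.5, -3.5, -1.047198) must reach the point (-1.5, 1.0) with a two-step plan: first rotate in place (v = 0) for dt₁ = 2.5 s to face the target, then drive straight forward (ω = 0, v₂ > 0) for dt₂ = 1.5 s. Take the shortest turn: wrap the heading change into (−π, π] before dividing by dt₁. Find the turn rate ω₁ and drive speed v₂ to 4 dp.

heading to target = atan2(1−-3.5, -1.5−-3.5) = 1.1526
Δθ = wrap(1.1526 − -1.0472) = 2.1998; ω₁ = Δθ/dt₁ = 0.8799
distance = √((-1.5−-3.5)² + (1−-3.5)²) = 4.9244; v₂ = distance/dt₂ = 3.2830

ω₁ = 0.8799, v₂ = 3.2830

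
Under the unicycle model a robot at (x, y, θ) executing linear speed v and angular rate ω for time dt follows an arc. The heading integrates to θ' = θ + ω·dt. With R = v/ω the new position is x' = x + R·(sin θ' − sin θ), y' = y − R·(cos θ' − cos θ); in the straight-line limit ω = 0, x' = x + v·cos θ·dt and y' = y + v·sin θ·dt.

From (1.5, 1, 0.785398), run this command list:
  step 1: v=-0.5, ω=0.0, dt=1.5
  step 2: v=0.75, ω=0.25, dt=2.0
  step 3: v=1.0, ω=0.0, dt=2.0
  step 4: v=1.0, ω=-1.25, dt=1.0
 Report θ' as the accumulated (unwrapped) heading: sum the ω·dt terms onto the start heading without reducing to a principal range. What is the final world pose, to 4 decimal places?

(3.0294, 4.2397, 0.0354)

step 1: θ'=0.7854 (straight) → pose (0.9697, 0.4697, 0.7854)
step 2: θ'=1.2854 (R=3.0000) → pose (1.7270, 1.7464, 1.2854)
step 3: θ'=1.2854 (straight) → pose (2.2901, 3.6655, 1.2854)
step 4: θ'=0.0354 (R=-0.8000) → pose (3.0294, 4.2397, 0.0354)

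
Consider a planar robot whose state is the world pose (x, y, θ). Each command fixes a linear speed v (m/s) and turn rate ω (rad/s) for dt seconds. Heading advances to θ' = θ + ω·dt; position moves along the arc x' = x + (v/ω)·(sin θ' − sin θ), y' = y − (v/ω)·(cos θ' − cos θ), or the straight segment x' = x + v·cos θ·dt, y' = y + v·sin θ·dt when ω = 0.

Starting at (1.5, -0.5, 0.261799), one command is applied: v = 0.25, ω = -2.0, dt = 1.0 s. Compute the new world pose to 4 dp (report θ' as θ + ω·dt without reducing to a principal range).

(1.6556, -0.6416, -1.7382)

θ' = 0.2618 + -2.0·1.0 = -1.7382
R = v/ω = 0.25/-2.0 = -0.1250
x' = 1.5 + -0.1250·(sin -1.7382 − sin 0.2618) = 1.6556
y' = -0.5 − -0.1250·(cos -1.7382 − cos 0.2618) = -0.6416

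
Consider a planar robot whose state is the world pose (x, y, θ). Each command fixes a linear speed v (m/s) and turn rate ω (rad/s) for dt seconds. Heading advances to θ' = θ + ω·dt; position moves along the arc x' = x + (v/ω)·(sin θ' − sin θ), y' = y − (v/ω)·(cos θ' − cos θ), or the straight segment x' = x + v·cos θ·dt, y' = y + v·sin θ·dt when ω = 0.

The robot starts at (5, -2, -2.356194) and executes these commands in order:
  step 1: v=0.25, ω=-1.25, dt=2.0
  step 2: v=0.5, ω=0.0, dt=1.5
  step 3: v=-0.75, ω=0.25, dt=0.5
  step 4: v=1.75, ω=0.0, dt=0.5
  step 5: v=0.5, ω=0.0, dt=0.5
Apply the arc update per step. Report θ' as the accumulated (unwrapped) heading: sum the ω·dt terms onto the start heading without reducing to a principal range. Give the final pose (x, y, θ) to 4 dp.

step 1: θ'=-4.8562 (R=-0.2000) → pose (4.6606, -1.8299, -4.8562)
step 2: θ'=-4.8562 (straight) → pose (4.7681, -1.0877, -4.8562)
step 3: θ'=-4.7312 (R=-3.0000) → pose (4.7377, -1.4612, -4.7312)
step 4: θ'=-4.7312 (straight) → pose (4.7541, -0.5863, -4.7312)
step 5: θ'=-4.7312 (straight) → pose (4.7588, -0.3364, -4.7312)

(4.7588, -0.3364, -4.7312)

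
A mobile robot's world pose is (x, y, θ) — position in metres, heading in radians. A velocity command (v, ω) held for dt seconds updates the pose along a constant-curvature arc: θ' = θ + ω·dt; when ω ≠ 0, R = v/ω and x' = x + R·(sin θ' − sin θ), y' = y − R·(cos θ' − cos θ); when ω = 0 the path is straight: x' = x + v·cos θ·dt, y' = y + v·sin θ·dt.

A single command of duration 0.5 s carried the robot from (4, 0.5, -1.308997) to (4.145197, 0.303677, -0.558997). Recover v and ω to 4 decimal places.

Δθ = -0.558997 − -1.308997 = 0.750000
ω = Δθ/dt = 0.750000/0.5 = 1.5000
R = −Δy/(cos θ' − cos θ) = 0.3333
v = R·ω = 0.3333·1.5000 = 0.5000

v = 0.5000, ω = 1.5000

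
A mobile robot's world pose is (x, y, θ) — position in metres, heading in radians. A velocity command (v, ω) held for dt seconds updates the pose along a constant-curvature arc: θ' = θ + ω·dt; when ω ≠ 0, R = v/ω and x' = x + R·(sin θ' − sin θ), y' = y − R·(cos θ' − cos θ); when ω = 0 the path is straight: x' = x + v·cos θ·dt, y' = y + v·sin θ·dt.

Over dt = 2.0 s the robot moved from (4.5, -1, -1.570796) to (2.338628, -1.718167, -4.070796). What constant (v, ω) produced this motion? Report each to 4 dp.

Δθ = -4.070796 − -1.570796 = -2.500000
ω = Δθ/dt = -2.500000/2.0 = -1.2500
R = Δx/(sin θ' − sin θ) = -1.2000
v = R·ω = -1.2000·-1.2500 = 1.5000

v = 1.5000, ω = -1.2500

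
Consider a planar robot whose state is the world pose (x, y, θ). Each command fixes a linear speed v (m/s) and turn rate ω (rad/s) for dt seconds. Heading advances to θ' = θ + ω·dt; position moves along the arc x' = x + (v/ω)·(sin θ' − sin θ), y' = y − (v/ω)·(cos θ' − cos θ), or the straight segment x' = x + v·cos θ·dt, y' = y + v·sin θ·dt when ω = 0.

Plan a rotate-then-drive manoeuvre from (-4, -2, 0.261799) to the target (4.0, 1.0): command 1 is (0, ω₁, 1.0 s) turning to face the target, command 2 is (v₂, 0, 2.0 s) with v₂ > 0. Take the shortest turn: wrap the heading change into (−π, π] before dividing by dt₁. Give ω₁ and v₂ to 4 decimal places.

ω₁ = 0.0970, v₂ = 4.2720

heading to target = atan2(1−-2, 4−-4) = 0.3588
Δθ = wrap(0.3588 − 0.2618) = 0.0970; ω₁ = Δθ/dt₁ = 0.0970
distance = √((4−-4)² + (1−-2)²) = 8.5440; v₂ = distance/dt₂ = 4.2720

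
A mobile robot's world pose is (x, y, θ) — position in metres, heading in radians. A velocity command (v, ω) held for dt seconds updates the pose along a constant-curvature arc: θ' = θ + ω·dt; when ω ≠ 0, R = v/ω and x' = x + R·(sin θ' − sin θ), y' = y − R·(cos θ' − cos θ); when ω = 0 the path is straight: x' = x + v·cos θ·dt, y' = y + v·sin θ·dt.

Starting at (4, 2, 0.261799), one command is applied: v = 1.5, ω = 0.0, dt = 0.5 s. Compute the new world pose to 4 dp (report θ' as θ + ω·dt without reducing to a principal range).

(4.7244, 2.1941, 0.2618)

θ' = 0.2618 + 0.0·0.5 = 0.2618
ω = 0 → straight: x' = 4 + 1.5·cos(0.2618)·0.5 = 4.7244
y' = 2 + 1.5·sin(0.2618)·0.5 = 2.1941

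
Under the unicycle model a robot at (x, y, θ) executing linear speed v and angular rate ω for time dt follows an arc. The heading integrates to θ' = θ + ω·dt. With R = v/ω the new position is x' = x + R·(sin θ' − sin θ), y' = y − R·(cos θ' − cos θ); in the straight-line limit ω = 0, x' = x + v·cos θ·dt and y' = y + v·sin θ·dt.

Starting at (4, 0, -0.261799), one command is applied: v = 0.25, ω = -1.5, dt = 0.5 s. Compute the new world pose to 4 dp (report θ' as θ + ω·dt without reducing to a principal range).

θ' = -0.2618 + -1.5·0.5 = -1.0118
R = v/ω = 0.25/-1.5 = -0.1667
x' = 4 + -0.1667·(sin -1.0118 − sin -0.2618) = 4.0982
y' = 0 − -0.1667·(cos -1.0118 − cos -0.2618) = -0.0726

(4.0982, -0.0726, -1.0118)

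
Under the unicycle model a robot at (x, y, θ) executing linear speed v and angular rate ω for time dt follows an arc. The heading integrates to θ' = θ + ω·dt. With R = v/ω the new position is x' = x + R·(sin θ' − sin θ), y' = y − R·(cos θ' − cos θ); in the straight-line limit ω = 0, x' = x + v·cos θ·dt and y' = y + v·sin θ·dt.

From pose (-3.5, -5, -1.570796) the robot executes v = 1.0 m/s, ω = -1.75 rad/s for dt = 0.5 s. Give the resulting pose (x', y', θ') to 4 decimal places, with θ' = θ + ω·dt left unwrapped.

θ' = -1.5708 + -1.75·0.5 = -2.4458
R = v/ω = 1.0/-1.75 = -0.5714
x' = -3.5 + -0.5714·(sin -2.4458 − sin -1.5708) = -3.7051
y' = -5 − -0.5714·(cos -2.4458 − cos -1.5708) = -5.4386

(-3.7051, -5.4386, -2.4458)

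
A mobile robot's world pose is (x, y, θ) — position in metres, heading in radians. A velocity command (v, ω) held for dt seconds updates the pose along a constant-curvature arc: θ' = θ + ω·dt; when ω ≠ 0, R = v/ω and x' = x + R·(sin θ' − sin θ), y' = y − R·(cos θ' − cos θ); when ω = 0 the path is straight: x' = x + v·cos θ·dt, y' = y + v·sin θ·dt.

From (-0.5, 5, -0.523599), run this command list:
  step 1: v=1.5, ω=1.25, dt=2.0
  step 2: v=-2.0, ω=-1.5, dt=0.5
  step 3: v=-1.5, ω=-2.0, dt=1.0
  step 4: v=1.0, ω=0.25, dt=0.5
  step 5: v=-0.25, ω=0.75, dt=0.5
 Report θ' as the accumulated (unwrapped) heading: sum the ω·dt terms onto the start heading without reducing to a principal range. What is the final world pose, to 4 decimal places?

step 1: θ'=1.9764 (R=1.2000) → pose (1.2026, 6.5127, 1.9764)
step 2: θ'=1.2264 (R=1.3333) → pose (1.2325, 5.5365, 1.2264)
step 3: θ'=-0.7736 (R=0.7500) → pose (0.0025, 5.2531, -0.7736)
step 4: θ'=-0.6486 (R=4.0000) → pose (0.3811, 4.9270, -0.6486)
step 5: θ'=-0.2736 (R=-0.3333) → pose (0.2698, 4.9823, -0.2736)

(0.2698, 4.9823, -0.2736)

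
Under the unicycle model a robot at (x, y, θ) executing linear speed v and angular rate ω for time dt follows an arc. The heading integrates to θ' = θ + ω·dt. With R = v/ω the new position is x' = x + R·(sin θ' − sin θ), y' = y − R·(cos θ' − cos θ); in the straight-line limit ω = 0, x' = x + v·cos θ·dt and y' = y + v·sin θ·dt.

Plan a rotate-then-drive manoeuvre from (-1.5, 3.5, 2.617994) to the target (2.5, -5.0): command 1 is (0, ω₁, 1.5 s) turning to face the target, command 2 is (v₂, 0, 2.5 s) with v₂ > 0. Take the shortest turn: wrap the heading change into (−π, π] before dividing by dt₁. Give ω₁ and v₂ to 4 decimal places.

heading to target = atan2(-5−3.5, 2.5−-1.5) = -1.1310
Δθ = wrap(-1.1310 − 2.6180) = 2.5342; ω₁ = Δθ/dt₁ = 1.6895
distance = √((2.5−-1.5)² + (-5−3.5)²) = 9.3941; v₂ = distance/dt₂ = 3.7577

ω₁ = 1.6895, v₂ = 3.7577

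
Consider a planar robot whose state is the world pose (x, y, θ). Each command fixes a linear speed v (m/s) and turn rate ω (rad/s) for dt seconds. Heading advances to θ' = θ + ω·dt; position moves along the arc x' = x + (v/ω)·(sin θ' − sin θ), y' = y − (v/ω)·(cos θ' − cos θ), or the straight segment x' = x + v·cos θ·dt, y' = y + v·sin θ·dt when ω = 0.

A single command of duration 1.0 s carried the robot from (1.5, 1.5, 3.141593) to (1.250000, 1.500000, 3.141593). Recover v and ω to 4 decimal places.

Δθ = 3.141593 − 3.141593 = 0.000000
ω = Δθ/dt = 0.000000/1.0 = 0.0000
ω = 0 → v = (Δx·cos θ + Δy·sin θ)/dt = 0.2500

v = 0.2500, ω = 0.0000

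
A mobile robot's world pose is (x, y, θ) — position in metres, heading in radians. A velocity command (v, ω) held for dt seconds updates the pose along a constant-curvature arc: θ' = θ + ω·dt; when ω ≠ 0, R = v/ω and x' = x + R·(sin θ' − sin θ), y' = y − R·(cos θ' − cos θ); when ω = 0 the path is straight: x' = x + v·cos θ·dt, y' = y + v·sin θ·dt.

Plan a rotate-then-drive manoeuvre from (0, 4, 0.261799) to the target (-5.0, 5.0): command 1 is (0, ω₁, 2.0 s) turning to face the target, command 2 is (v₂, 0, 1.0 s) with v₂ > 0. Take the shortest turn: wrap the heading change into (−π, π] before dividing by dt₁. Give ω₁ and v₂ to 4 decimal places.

heading to target = atan2(5−4, -5−0) = 2.9442
Δθ = wrap(2.9442 − 0.2618) = 2.6824; ω₁ = Δθ/dt₁ = 1.3412
distance = √((-5−0)² + (5−4)²) = 5.0990; v₂ = distance/dt₂ = 5.0990

ω₁ = 1.3412, v₂ = 5.0990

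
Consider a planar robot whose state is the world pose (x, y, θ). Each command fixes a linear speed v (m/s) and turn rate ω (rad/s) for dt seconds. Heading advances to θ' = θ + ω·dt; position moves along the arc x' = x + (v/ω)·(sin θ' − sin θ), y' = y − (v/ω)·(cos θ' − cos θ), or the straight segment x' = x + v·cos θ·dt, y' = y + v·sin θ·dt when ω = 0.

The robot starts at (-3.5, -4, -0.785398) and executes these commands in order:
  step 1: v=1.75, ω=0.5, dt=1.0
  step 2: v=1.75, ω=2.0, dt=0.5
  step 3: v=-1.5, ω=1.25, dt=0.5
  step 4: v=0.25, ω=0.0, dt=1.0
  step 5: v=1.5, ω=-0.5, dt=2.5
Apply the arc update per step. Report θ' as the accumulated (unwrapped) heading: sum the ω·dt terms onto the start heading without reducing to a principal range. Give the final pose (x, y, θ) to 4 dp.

step 1: θ'=-0.2854 (R=3.5000) → pose (-2.0105, -4.8835, -0.2854)
step 2: θ'=0.7146 (R=0.8750) → pose (-1.1908, -4.7049, 0.7146)
step 3: θ'=1.3396 (R=-1.2000) → pose (-1.5725, -5.3363, 1.3396)
step 4: θ'=1.3396 (straight) → pose (-1.5152, -5.0930, 1.3396)
step 5: θ'=0.0896 (R=-3.0000) → pose (1.1366, -2.7924, 0.0896)

(1.1366, -2.7924, 0.0896)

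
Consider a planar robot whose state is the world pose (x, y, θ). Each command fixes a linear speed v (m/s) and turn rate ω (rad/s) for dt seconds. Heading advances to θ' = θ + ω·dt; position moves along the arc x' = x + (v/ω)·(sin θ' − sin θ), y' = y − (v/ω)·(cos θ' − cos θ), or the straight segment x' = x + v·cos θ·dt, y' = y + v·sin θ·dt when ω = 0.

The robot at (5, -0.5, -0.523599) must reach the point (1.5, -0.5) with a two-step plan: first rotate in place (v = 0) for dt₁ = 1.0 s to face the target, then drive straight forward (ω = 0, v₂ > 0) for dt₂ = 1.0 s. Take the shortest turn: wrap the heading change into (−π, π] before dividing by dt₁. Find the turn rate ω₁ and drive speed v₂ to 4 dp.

ω₁ = -2.6180, v₂ = 3.5000

heading to target = atan2(-0.5−-0.5, 1.5−5) = 3.1416
Δθ = wrap(3.1416 − -0.5236) = -2.6180; ω₁ = Δθ/dt₁ = -2.6180
distance = √((1.5−5)² + (-0.5−-0.5)²) = 3.5000; v₂ = distance/dt₂ = 3.5000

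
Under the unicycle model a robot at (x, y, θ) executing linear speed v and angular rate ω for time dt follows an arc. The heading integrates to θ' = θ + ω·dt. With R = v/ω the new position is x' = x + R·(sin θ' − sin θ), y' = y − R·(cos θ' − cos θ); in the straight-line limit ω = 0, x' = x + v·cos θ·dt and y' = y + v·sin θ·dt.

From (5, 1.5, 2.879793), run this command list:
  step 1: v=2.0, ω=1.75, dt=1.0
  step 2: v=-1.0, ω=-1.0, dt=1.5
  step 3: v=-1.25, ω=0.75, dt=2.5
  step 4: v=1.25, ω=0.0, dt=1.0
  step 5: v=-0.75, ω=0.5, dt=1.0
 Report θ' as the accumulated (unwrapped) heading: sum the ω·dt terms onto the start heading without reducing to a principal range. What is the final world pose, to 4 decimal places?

(6.1664, 2.9935, 5.5048)

step 1: θ'=4.6298 (R=1.1429) → pose (3.5652, 0.4904, 4.6298)
step 2: θ'=3.1298 (R=1.0000) → pose (4.5736, 1.4078, 3.1298)
step 3: θ'=5.0048 (R=-1.6667) → pose (6.1892, 3.5548, 5.0048)
step 4: θ'=5.0048 (straight) → pose (6.5495, 2.3578, 5.0048)
step 5: θ'=5.5048 (R=-1.5000) → pose (6.1664, 2.9935, 5.5048)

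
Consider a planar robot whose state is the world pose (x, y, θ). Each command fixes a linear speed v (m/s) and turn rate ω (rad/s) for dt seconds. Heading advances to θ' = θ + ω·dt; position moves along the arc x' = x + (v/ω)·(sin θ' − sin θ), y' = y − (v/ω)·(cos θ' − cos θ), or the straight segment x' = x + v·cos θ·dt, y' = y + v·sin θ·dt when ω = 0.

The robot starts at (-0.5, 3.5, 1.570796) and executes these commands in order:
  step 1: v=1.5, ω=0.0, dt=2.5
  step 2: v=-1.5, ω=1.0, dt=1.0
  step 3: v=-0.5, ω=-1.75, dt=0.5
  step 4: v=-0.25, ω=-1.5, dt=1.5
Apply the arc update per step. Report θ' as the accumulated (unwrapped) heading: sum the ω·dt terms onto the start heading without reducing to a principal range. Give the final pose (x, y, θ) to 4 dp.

(0.0656, 5.6205, -0.5542)

step 1: θ'=1.5708 (straight) → pose (-0.5000, 7.2500, 1.5708)
step 2: θ'=2.5708 (R=-1.5000) → pose (0.1895, 5.9878, 2.5708)
step 3: θ'=1.6958 (R=0.2857) → pose (0.3187, 5.7830, 1.6958)
step 4: θ'=-0.5542 (R=0.1667) → pose (0.0656, 5.6205, -0.5542)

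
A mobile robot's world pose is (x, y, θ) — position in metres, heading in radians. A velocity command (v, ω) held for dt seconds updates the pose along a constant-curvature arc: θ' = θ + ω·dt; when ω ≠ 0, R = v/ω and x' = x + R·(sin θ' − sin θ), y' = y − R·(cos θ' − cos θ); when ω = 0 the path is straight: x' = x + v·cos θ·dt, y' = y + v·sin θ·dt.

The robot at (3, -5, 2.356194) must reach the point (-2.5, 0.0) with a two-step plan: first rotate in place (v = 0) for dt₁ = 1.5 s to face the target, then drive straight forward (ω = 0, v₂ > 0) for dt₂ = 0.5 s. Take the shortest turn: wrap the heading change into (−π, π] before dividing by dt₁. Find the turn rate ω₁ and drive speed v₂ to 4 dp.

ω₁ = 0.0317, v₂ = 14.8661

heading to target = atan2(0−-5, -2.5−3) = 2.4038
Δθ = wrap(2.4038 − 2.3562) = 0.0476; ω₁ = Δθ/dt₁ = 0.0317
distance = √((-2.5−3)² + (0−-5)²) = 7.4330; v₂ = distance/dt₂ = 14.8661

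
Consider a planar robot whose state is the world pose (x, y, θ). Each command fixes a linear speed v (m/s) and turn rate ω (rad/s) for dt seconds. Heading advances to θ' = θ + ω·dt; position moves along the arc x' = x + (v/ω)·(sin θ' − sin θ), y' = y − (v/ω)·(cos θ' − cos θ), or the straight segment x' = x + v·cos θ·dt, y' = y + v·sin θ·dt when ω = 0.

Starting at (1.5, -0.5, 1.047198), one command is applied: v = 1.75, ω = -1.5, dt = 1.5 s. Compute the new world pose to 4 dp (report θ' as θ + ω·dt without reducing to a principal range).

θ' = 1.0472 + -1.5·1.5 = -1.2028
R = v/ω = 1.75/-1.5 = -1.1667
x' = 1.5 + -1.1667·(sin -1.2028 − sin 1.0472) = 3.5989
y' = -0.5 − -1.1667·(cos -1.2028 − cos 1.0472) = -0.6636

(3.5989, -0.6636, -1.2028)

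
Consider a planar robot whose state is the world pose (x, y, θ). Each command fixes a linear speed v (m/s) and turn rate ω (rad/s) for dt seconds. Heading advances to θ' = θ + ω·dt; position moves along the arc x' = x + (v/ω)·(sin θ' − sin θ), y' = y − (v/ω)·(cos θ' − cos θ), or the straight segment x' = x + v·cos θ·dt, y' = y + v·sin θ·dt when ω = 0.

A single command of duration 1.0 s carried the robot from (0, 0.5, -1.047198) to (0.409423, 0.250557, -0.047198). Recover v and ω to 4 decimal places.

v = 0.5000, ω = 1.0000

Δθ = -0.047198 − -1.047198 = 1.000000
ω = Δθ/dt = 1.000000/1.0 = 1.0000
R = Δx/(sin θ' − sin θ) = 0.5000
v = R·ω = 0.5000·1.0000 = 0.5000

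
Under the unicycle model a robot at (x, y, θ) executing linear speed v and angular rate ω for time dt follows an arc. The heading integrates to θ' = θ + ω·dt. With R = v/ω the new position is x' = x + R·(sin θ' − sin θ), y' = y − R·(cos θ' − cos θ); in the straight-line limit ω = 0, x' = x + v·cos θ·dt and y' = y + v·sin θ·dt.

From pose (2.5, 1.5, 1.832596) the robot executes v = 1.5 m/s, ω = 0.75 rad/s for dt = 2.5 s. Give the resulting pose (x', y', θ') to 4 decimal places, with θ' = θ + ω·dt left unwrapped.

θ' = 1.8326 + 0.75·2.5 = 3.7076
R = v/ω = 1.5/0.75 = 2.0000
x' = 2.5 + 2.0000·(sin 3.7076 − sin 1.8326) = -0.5044
y' = 1.5 − 2.0000·(cos 3.7076 − cos 1.8326) = 2.6705

(-0.5044, 2.6705, 3.7076)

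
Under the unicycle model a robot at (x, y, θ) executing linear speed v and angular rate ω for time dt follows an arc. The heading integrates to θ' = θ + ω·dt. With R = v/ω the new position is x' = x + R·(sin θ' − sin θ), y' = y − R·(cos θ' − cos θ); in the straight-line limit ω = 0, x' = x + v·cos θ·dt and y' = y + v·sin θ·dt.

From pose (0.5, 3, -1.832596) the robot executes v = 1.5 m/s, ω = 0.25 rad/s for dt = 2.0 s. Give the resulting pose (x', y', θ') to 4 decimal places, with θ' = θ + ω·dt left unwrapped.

θ' = -1.8326 + 0.25·2.0 = -1.3326
R = v/ω = 1.5/0.25 = 6.0000
x' = 0.5 + 6.0000·(sin -1.3326 − sin -1.8326) = 0.4650
y' = 3 − 6.0000·(cos -1.3326 − cos -1.8326) = 0.0314

(0.4650, 0.0314, -1.3326)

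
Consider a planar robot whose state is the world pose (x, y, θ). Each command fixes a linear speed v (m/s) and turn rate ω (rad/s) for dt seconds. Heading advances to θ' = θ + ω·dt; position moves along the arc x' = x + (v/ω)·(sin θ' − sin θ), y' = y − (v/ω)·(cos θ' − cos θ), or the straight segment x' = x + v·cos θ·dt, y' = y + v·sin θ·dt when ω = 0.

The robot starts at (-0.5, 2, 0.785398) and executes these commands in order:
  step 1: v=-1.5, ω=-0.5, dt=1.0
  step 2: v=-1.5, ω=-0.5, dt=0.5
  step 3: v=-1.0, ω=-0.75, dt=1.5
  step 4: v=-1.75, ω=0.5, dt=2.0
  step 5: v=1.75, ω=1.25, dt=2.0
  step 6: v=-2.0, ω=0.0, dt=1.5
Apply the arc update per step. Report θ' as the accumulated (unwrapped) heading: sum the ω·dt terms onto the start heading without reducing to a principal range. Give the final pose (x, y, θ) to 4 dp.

(-3.2404, 4.1378, 2.4104)

step 1: θ'=0.2854 (R=3.0000) → pose (-1.7767, 1.2427, 0.2854)
step 2: θ'=0.0354 (R=3.0000) → pose (-2.5151, 1.1232, 0.0354)
step 3: θ'=-1.0896 (R=1.3333) → pose (-3.7443, 1.8386, -1.0896)
step 4: θ'=-0.0896 (R=-3.5000) → pose (-6.5336, 3.7046, -0.0896)
step 5: θ'=2.4104 (R=1.4000) → pose (-5.4735, 6.1411, 2.4104)
step 6: θ'=2.4104 (straight) → pose (-3.2404, 4.1378, 2.4104)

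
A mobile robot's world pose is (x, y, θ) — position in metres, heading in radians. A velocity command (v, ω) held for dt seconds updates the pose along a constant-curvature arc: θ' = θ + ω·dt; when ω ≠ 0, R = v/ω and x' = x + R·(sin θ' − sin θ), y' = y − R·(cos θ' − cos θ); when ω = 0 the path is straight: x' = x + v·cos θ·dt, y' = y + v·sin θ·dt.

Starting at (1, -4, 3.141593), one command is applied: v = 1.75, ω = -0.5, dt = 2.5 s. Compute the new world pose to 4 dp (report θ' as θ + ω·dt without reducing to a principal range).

θ' = 3.1416 + -0.5·2.5 = 1.8916
R = v/ω = 1.75/-0.5 = -3.5000
x' = 1 + -3.5000·(sin 1.8916 − sin 3.1416) = -2.3214
y' = -4 − -3.5000·(cos 1.8916 − cos 3.1416) = -1.6036

(-2.3214, -1.6036, 1.8916)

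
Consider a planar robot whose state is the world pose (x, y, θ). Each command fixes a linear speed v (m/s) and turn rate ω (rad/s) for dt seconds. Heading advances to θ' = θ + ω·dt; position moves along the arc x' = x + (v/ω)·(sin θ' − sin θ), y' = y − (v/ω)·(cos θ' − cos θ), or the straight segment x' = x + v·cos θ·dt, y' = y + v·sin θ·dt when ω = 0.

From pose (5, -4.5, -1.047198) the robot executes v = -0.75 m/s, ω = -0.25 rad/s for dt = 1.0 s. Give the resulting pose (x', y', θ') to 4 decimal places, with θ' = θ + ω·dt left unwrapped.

θ' = -1.0472 + -0.25·1.0 = -1.2972
R = v/ω = -0.75/-0.25 = 3.0000
x' = 5 + 3.0000·(sin -1.2972 − sin -1.0472) = 4.7097
y' = -4.5 − 3.0000·(cos -1.2972 − cos -1.0472) = -3.8106

(4.7097, -3.8106, -1.2972)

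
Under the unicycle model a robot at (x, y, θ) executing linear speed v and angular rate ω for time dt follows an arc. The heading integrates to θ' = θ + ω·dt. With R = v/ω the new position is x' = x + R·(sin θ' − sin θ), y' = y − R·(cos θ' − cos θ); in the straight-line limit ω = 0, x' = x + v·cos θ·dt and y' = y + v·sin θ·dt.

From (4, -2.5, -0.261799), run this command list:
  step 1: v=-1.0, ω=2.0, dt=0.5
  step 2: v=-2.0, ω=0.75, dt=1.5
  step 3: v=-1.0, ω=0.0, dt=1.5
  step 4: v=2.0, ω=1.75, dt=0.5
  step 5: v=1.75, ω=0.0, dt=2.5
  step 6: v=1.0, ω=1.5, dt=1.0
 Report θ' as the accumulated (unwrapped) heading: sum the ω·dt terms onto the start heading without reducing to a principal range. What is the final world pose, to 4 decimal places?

step 1: θ'=0.7382 (R=-0.5000) → pose (3.5341, -2.6131, 0.7382)
step 2: θ'=1.8632 (R=-2.6667) → pose (2.7752, -5.3543, 1.8632)
step 3: θ'=1.8632 (straight) → pose (3.2076, -6.7906, 1.8632)
step 4: θ'=2.7382 (R=1.1429) → pose (2.5618, -6.0689, 2.7382)
step 5: θ'=2.7382 (straight) → pose (-1.4620, -4.3516, 2.7382)
step 6: θ'=4.2382 (R=0.6667) → pose (-2.3168, -4.6603, 4.2382)

(-2.3168, -4.6603, 4.2382)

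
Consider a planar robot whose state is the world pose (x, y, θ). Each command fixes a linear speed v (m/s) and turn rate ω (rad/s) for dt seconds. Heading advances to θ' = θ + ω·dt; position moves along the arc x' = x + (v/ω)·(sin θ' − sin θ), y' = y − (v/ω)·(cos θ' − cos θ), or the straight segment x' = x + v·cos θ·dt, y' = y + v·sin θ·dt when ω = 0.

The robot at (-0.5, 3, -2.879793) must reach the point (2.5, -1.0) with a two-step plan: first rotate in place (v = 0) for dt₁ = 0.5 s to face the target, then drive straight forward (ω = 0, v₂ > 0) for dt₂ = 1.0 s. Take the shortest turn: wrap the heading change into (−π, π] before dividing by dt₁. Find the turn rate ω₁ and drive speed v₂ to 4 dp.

ω₁ = 3.9050, v₂ = 5.0000

heading to target = atan2(-1−3, 2.5−-0.5) = -0.9273
Δθ = wrap(-0.9273 − -2.8798) = 1.9525; ω₁ = Δθ/dt₁ = 3.9050
distance = √((2.5−-0.5)² + (-1−3)²) = 5.0000; v₂ = distance/dt₂ = 5.0000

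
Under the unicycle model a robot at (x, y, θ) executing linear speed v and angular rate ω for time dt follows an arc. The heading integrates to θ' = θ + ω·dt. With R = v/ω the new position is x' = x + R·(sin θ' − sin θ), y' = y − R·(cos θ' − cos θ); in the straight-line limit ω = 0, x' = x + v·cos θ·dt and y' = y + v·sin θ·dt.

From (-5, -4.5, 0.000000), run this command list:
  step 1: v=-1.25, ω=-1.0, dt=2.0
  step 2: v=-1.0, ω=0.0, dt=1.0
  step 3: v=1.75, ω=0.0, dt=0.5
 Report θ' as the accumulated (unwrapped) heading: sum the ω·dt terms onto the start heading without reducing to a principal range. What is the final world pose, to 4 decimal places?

step 1: θ'=-2.0000 (R=1.2500) → pose (-6.1366, -2.7298, -2.0000)
step 2: θ'=-2.0000 (straight) → pose (-5.7205, -1.8205, -2.0000)
step 3: θ'=-2.0000 (straight) → pose (-6.0846, -2.6162, -2.0000)

(-6.0846, -2.6162, -2.0000)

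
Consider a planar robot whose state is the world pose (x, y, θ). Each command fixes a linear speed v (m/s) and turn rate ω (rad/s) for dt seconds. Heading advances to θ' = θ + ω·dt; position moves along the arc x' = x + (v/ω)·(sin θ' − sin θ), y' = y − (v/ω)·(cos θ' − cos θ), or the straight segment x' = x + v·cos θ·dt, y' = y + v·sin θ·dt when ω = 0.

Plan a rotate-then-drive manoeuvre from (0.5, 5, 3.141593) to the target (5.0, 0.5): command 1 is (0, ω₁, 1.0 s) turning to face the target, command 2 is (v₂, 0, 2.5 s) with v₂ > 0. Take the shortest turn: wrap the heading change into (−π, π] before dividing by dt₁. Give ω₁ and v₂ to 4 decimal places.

heading to target = atan2(0.5−5, 5−0.5) = -0.7854
Δθ = wrap(-0.7854 − 3.1416) = 2.3562; ω₁ = Δθ/dt₁ = 2.3562
distance = √((5−0.5)² + (0.5−5)²) = 6.3640; v₂ = distance/dt₂ = 2.5456

ω₁ = 2.3562, v₂ = 2.5456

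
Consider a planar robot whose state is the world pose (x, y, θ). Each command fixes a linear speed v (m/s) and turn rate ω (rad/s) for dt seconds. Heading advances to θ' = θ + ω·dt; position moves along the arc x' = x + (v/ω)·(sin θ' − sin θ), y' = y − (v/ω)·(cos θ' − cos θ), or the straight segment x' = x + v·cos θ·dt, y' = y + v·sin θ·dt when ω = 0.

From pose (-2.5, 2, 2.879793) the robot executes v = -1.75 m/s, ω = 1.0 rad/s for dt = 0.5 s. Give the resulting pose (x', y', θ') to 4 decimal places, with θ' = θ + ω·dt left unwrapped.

(-1.6341, 1.9898, 3.3798)

θ' = 2.8798 + 1.0·0.5 = 3.3798
R = v/ω = -1.75/1.0 = -1.7500
x' = -2.5 + -1.7500·(sin 3.3798 − sin 2.8798) = -1.6341
y' = 2 − -1.7500·(cos 3.3798 − cos 2.8798) = 1.9898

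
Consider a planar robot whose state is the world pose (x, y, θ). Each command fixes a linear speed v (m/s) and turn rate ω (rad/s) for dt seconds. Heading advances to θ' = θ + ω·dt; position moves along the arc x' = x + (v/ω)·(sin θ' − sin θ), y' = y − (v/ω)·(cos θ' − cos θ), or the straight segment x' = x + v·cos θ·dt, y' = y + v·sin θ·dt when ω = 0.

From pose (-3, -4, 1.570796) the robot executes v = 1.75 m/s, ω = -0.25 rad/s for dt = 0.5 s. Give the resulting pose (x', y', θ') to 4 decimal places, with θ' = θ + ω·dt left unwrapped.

θ' = 1.5708 + -0.25·0.5 = 1.4458
R = v/ω = 1.75/-0.25 = -7.0000
x' = -3 + -7.0000·(sin 1.4458 − sin 1.5708) = -2.9454
y' = -4 − -7.0000·(cos 1.4458 − cos 1.5708) = -3.1273

(-2.9454, -3.1273, 1.4458)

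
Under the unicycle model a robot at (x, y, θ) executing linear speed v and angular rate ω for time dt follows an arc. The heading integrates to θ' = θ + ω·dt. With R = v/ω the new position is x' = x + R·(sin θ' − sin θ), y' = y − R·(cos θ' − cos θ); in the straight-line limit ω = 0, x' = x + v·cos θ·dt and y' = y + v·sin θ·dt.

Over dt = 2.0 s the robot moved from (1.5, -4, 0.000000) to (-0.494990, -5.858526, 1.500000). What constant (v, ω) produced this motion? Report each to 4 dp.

Δθ = 1.500000 − 0.000000 = 1.500000
ω = Δθ/dt = 1.500000/2.0 = 0.7500
R = Δx/(sin θ' − sin θ) = -2.0000
v = R·ω = -2.0000·0.7500 = -1.5000

v = -1.5000, ω = 0.7500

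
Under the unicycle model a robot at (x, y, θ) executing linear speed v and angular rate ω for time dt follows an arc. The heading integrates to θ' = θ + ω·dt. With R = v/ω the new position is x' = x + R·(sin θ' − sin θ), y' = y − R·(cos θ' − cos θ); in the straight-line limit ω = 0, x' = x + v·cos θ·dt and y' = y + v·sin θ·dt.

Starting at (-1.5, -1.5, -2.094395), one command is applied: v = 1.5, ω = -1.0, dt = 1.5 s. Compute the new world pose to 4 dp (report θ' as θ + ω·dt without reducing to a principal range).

θ' = -2.0944 + -1.0·1.5 = -3.5944
R = v/ω = 1.5/-1.0 = -1.5000
x' = -1.5 + -1.5000·(sin -3.5944 − sin -2.0944) = -3.4553
y' = -1.5 − -1.5000·(cos -3.5944 − cos -2.0944) = -2.0988

(-3.4553, -2.0988, -3.5944)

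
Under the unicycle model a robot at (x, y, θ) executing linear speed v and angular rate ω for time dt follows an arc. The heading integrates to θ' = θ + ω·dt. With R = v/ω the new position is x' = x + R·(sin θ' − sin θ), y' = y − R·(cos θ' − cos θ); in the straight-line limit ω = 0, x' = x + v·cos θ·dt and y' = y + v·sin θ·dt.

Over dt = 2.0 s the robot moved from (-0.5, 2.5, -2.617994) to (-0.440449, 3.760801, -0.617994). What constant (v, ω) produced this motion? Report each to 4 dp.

v = -0.7500, ω = 1.0000

Δθ = -0.617994 − -2.617994 = 2.000000
ω = Δθ/dt = 2.000000/2.0 = 1.0000
R = −Δy/(cos θ' − cos θ) = -0.7500
v = R·ω = -0.7500·1.0000 = -0.7500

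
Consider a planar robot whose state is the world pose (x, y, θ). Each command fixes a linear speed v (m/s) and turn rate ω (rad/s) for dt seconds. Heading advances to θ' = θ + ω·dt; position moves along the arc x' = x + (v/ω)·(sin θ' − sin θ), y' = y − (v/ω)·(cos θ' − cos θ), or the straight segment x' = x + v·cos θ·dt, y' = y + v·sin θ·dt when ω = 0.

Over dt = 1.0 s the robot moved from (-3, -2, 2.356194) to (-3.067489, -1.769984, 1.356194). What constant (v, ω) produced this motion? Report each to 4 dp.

Δθ = 1.356194 − 2.356194 = -1.000000
ω = Δθ/dt = -1.000000/1.0 = -1.0000
R = −Δy/(cos θ' − cos θ) = -0.2500
v = R·ω = -0.2500·-1.0000 = 0.2500

v = 0.2500, ω = -1.0000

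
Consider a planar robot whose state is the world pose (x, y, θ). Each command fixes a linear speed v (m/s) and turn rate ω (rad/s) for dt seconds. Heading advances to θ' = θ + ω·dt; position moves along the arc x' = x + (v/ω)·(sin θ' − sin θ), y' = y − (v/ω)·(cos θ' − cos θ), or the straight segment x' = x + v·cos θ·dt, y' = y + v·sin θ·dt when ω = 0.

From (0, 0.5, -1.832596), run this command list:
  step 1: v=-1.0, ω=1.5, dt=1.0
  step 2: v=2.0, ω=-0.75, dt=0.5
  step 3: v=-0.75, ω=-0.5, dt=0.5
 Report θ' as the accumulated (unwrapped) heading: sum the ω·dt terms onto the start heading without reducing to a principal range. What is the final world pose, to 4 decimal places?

step 1: θ'=-0.3326 (R=-0.6667) → pose (-0.4263, 1.3027, -0.3326)
step 2: θ'=-0.7076 (R=-2.6667) → pose (0.4364, 0.8086, -0.7076)
step 3: θ'=-0.9576 (R=1.5000) → pose (0.1847, 1.0853, -0.9576)

(0.1847, 1.0853, -0.9576)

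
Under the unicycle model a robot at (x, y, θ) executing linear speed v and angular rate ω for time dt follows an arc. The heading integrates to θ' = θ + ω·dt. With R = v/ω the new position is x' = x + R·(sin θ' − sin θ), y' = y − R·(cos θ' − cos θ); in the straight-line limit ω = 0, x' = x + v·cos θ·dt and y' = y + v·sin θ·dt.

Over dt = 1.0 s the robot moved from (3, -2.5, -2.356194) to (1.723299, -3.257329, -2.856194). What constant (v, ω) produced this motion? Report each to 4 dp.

Δθ = -2.856194 − -2.356194 = -0.500000
ω = Δθ/dt = -0.500000/1.0 = -0.5000
R = Δx/(sin θ' − sin θ) = -3.0000
v = R·ω = -3.0000·-0.5000 = 1.5000

v = 1.5000, ω = -0.5000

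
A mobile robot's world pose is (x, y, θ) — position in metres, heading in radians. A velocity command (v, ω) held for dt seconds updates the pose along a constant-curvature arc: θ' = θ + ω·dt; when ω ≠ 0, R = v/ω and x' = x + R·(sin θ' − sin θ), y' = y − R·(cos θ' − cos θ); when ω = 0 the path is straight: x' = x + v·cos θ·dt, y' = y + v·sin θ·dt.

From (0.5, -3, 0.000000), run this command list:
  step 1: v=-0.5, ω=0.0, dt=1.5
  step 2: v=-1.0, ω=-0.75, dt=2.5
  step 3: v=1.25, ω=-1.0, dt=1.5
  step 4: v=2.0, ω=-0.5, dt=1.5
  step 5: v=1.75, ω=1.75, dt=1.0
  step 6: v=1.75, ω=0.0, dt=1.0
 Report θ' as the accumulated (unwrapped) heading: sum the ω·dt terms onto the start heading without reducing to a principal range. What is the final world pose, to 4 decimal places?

step 1: θ'=0.0000 (straight) → pose (-0.2500, -3.0000, 0.0000)
step 2: θ'=-1.8750 (R=1.3333) → pose (-1.5221, -1.2673, -1.8750)
step 3: θ'=-3.3750 (R=-1.2500) → pose (-3.0038, -2.1090, -3.3750)
step 4: θ'=-4.1250 (R=-4.0000) → pose (-5.4082, -0.4342, -4.1250)
step 5: θ'=-2.3750 (R=1.0000) → pose (-6.9343, -0.2681, -2.3750)
step 6: θ'=-2.3750 (straight) → pose (-8.1948, -1.4821, -2.3750)

(-8.1948, -1.4821, -2.3750)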